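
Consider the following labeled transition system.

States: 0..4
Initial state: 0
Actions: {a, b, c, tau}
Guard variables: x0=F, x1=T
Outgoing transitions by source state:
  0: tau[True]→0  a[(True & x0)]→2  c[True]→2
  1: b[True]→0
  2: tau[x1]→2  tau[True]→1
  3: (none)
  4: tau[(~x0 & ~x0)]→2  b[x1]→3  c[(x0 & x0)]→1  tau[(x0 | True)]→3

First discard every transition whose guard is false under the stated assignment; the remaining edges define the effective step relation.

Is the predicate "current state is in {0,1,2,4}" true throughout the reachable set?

Allowed set {0,1,2,4}
Reachable = {0,1,2}
  0: ok
  1: ok
  2: ok

Answer: INVARIANT HOLDS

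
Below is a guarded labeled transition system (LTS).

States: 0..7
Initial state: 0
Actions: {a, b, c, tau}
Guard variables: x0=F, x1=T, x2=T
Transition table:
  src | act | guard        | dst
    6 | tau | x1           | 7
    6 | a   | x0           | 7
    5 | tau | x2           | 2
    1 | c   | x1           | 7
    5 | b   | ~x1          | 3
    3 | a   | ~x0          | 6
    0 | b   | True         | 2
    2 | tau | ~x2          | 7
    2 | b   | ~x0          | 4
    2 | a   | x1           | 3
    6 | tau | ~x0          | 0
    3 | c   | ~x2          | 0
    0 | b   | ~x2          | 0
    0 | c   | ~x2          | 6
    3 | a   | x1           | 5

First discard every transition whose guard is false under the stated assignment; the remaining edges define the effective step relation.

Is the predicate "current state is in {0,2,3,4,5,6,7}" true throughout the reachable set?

Answer: INVARIANT HOLDS

Trace:
Safe = {0,2,3,4,5,6,7}
R = {0,2,3,4,5,6,7}
  0: ✓
  2: ✓
  3: ✓
  4: ✓
  5: ✓
  6: ✓
  7: ✓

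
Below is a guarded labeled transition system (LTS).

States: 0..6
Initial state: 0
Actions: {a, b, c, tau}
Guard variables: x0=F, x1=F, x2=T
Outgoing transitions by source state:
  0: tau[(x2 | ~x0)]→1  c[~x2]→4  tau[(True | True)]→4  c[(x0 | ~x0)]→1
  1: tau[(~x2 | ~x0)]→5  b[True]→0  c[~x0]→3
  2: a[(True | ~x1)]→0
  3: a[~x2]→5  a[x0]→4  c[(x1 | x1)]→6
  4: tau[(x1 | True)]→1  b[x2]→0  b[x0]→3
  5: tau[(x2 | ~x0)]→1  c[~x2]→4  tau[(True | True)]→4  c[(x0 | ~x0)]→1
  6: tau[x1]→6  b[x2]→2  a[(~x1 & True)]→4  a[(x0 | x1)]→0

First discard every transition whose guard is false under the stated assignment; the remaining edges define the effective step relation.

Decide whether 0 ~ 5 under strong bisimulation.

Answer: BISIMILAR

Analysis:
Compute ~ classes (split until stable):
  P[0] = {{0,1,2,3,4,5,6}}
  P[1] = {{0,5},{1},{2},{3},{4},{6}}
stable after 2 split(s): 6 block(s)
class of 0: {0,5}; class of 5: {0,5}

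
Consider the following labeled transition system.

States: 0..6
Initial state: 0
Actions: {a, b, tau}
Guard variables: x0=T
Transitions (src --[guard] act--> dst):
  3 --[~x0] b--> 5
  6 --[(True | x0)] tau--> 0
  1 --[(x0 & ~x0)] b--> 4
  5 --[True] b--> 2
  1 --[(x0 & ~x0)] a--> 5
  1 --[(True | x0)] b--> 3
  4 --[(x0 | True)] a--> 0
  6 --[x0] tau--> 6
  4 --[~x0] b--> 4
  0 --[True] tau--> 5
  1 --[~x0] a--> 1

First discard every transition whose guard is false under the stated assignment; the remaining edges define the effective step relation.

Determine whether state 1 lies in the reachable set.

Guard filter leaves 6 enabled edge(s).
depth 0: {0}
depth 1: {5}  cumulative {0,5}
depth 2: {2}  cumulative {0,2,5}
Reach set: {0,2,5}

Answer: UNREACHABLE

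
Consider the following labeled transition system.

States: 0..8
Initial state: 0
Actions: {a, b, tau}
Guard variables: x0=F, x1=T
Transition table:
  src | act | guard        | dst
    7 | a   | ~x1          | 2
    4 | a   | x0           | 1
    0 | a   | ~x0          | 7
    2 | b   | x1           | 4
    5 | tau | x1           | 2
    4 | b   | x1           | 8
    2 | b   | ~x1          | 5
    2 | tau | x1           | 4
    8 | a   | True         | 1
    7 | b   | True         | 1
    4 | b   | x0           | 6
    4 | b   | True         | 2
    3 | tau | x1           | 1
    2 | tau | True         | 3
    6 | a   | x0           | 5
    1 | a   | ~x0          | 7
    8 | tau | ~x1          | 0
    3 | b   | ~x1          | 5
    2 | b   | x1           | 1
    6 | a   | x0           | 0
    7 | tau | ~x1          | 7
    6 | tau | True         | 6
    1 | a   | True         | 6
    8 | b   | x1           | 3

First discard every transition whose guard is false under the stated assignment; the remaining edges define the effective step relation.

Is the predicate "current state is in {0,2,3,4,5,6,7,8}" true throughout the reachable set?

Allowed set {0,2,3,4,5,6,7,8}
Reachable = {0,1,6,7}
  0: ✓
  1: VIOLATES
  6: ✓
  7: ✓
counterexample path to 1: a·b

Answer: INVARIANT VIOLATED at state 1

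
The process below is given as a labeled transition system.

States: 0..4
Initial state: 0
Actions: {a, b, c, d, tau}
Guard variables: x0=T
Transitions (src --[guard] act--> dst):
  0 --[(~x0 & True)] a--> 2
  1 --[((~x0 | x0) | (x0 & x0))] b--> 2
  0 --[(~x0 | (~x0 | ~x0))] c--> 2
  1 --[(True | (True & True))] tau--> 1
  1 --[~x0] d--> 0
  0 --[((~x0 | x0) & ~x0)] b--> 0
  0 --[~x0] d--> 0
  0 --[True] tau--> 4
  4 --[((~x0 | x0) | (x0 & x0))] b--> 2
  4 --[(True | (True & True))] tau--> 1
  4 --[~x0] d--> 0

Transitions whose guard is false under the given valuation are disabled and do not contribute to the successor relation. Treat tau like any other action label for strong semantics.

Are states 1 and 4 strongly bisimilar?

Refine partition for ~:
  round 0: {{0,1,2,3,4}}
  round 1: {{0},{1,4},{2,3}}
Fixed point at round 2; 3 class(es).
[1]={1,4}  [4]={1,4}

Answer: BISIMILAR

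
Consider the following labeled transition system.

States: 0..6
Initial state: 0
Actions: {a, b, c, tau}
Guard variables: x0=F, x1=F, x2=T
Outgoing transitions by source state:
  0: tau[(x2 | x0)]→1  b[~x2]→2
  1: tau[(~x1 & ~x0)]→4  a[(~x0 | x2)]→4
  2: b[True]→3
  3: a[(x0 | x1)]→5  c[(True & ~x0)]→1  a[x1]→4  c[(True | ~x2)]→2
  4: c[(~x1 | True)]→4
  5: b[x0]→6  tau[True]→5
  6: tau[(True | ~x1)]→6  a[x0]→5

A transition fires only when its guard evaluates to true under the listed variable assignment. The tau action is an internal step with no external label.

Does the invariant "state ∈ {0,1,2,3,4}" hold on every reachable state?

Answer: INVARIANT HOLDS

Analysis:
Allowed set {0,1,2,3,4}
R = {0,1,4}
  0: ok
  1: ok
  4: ok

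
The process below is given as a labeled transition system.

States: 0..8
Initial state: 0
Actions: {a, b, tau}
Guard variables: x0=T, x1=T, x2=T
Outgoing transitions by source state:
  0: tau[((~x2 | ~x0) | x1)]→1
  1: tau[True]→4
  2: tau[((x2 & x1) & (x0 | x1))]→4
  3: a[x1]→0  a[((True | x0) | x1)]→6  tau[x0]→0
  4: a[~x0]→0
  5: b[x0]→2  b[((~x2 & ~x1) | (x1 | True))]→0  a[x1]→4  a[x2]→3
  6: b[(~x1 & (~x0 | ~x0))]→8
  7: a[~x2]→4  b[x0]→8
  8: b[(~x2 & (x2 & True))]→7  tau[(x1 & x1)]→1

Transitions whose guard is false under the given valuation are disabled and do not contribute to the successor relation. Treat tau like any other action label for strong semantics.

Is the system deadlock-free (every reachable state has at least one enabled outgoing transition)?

R = {0,1,4}
  0: tau→1  [deg 1]
  1: tau→4  [deg 1]
  4: ∅  [STUCK]
trace reaching 4: tau·tau

Answer: DEADLOCK at state 4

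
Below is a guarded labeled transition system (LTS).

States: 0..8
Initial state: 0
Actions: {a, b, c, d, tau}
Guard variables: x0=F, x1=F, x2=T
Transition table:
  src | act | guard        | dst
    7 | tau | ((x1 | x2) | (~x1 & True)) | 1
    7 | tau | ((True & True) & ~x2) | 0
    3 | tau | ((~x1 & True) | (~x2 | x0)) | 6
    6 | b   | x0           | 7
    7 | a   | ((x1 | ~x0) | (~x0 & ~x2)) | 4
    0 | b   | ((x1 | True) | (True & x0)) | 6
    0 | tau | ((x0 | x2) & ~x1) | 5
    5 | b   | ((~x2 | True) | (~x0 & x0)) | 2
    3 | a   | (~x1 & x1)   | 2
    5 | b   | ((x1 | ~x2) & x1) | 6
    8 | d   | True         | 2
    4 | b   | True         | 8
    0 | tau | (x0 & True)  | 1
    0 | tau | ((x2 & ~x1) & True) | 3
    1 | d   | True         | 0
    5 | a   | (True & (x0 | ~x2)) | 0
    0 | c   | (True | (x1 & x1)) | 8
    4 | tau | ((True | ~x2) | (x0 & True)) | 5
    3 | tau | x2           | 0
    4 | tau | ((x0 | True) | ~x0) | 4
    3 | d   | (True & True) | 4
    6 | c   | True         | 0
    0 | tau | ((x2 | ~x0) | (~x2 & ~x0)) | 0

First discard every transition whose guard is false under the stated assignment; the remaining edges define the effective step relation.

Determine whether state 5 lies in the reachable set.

Answer: REACHABLE

Trace:
Guard filter leaves 17 enabled edge(s).
depth 0: {0}
depth 1: {3,5,6,8}  now seen {0,3,5,6,8}
depth 2: {2,4}  now seen {0,2,3,4,5,6,8}
Reach set: {0,2,3,4,5,6,8}
trace reaching 5: tau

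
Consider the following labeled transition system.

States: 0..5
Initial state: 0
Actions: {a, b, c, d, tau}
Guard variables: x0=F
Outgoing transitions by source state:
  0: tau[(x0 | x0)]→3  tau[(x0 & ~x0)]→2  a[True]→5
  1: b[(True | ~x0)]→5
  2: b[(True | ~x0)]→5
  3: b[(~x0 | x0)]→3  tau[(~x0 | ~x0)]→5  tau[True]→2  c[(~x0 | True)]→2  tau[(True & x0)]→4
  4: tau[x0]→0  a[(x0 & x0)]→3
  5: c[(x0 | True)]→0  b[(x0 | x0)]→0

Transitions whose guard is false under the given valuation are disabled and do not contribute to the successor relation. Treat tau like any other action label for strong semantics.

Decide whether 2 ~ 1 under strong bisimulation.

Answer: BISIMILAR

Trace:
Compute ~ classes (split until stable):
  round 0: {{0,1,2,3,4,5}}
  round 1: {{0},{1,2},{3},{4},{5}}
Fixed point at round 2; 5 class(es).
class of 2: {1,2}; class of 1: {1,2}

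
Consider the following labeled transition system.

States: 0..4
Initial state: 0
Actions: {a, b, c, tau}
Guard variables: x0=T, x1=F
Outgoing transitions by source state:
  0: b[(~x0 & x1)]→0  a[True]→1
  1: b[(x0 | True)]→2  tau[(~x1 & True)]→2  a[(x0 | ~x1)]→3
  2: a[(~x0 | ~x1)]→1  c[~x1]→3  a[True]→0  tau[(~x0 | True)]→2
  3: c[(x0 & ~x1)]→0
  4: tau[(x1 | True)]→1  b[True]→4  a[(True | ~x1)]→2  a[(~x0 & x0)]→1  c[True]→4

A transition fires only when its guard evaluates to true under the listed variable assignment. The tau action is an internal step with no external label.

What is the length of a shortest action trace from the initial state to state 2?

Answer: 2

Analysis:
Layered search for 2:
  Layer 0: {0}
  Layer 1: {1}
  Layer 2: {2,3}
first hit 2 at d=2 via a·b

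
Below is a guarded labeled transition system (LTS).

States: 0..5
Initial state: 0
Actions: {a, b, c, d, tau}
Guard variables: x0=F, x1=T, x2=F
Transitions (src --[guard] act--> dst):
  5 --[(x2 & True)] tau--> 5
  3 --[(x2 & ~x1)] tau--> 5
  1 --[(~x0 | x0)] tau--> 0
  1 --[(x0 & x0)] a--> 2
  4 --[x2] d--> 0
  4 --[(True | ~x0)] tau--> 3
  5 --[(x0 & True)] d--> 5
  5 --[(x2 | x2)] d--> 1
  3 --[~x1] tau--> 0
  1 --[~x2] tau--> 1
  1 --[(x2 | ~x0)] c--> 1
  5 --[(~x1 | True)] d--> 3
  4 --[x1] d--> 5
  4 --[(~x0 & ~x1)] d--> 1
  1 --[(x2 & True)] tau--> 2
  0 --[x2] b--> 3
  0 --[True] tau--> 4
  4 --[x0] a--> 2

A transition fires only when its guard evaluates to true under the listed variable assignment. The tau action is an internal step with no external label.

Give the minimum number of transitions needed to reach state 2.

Layered search for 2:
  Layer 0: {0}
  Layer 1: {4}
  Layer 2: {3,5}
2 never appears.

Answer: UNREACHABLE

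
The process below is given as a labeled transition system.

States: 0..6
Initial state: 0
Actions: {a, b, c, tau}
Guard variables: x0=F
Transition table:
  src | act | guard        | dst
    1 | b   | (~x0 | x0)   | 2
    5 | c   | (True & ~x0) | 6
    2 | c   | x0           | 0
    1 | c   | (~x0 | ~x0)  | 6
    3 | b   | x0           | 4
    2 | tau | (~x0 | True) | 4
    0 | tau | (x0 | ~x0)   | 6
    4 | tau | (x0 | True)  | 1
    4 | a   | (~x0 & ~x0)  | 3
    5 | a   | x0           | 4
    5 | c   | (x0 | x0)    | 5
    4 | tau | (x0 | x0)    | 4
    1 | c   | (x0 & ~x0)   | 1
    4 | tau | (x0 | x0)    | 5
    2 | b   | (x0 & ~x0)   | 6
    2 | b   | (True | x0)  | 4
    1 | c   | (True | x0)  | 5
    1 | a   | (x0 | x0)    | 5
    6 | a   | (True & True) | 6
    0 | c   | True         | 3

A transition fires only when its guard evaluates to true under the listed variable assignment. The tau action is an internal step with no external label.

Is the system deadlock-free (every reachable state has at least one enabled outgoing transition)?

Reach set: {0,3,6}
  0: c→3  tau→6  [deg 2]
  3: ∅  [STUCK]
  6: a→6  [deg 1]
witness 3: c

Answer: DEADLOCK at state 3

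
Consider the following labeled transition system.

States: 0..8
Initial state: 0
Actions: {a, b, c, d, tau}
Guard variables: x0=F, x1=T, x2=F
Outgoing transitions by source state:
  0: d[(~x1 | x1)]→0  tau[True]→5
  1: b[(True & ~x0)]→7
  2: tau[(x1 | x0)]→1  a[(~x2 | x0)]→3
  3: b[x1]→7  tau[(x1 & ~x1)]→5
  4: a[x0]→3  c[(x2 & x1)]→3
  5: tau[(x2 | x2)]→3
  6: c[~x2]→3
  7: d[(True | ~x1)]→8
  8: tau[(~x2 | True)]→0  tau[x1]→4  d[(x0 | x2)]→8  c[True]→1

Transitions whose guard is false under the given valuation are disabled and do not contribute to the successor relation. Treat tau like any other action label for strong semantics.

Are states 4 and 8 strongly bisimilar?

Answer: NOT BISIMILAR

Working:
Refine partition for ~:
  π0 = {{0,1,2,3,4,5,6,7,8}}
  π1 = {{0},{1,3},{2},{4,5},{6},{7},{8}}
stable after 2 split(s): 7 block(s)
4∈{4,5}, 8∈{8}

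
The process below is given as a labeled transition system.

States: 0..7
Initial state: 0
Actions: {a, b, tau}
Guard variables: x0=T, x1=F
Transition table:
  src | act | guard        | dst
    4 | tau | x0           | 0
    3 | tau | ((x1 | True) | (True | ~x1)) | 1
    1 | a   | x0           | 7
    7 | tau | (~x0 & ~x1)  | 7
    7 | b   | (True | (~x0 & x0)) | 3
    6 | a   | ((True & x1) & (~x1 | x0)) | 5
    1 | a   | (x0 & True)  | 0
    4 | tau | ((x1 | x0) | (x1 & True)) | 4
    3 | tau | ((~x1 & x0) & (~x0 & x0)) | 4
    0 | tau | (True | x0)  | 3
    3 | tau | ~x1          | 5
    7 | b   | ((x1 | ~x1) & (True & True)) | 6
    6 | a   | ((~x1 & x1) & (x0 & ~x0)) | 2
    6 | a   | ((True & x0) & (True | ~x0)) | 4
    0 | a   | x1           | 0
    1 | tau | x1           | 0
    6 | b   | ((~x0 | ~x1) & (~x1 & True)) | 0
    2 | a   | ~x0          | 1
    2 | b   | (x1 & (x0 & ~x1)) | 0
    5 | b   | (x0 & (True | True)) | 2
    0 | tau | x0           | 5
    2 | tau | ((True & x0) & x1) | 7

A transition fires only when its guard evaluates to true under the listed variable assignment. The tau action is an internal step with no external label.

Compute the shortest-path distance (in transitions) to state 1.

Layered search for 1:
  L0 = {0}
  L1 = {3,5}
  L2 = {1,2}
first hit 1 at d=2 via tau·tau

Answer: 2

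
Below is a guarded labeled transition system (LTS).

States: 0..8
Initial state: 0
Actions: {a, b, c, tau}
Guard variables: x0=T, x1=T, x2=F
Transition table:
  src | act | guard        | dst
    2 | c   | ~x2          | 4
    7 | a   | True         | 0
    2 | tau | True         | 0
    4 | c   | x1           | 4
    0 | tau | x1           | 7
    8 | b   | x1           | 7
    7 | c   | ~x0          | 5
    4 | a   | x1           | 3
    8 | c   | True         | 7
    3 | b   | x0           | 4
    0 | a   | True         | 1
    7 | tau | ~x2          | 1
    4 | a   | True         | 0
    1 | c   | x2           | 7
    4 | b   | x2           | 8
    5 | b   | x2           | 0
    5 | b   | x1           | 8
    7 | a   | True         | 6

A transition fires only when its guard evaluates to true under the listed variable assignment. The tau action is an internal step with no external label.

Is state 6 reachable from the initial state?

14 transition(s) survive guard evaluation.
Layer 0: {0}
Layer 1: {1,7}  cumulative {0,1,7}
Layer 2: {6}  cumulative {0,1,6,7}
Reachable = {0,1,6,7}
witness 6: tau·a

Answer: REACHABLE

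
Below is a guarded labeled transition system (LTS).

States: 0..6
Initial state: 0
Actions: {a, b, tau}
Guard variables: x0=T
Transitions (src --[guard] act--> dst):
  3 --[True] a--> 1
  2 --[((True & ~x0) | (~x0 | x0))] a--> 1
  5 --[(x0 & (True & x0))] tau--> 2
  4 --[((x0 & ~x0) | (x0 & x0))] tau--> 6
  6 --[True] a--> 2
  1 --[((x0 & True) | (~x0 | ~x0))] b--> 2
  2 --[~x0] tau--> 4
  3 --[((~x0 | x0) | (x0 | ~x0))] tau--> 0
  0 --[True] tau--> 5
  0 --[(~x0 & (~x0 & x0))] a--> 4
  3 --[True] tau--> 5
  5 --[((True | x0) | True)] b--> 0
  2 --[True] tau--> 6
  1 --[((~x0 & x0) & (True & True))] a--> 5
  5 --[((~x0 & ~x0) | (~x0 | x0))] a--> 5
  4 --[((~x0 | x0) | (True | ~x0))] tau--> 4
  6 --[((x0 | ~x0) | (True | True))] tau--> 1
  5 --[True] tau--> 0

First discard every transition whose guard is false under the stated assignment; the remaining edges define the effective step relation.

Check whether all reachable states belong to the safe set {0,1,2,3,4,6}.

Answer: INVARIANT VIOLATED at state 5

Working:
Allowed set {0,1,2,3,4,6}
R = {0,1,2,5,6}
  0: ✓
  1: ✓
  2: ✓
  5: VIOLATES
  6: ✓
counterexample path to 5: tau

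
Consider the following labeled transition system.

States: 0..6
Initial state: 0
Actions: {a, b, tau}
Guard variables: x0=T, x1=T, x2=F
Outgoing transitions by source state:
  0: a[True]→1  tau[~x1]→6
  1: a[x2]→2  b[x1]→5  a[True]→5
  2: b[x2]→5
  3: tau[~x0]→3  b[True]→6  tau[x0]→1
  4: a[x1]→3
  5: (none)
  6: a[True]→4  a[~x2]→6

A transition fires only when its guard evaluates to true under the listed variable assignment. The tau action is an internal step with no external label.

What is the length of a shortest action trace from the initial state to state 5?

Breadth-first toward 5:
  Layer 0: {0}
  Layer 1: {1}
  Layer 2: {5}
5 enters at depth 2; path a·a

Answer: 2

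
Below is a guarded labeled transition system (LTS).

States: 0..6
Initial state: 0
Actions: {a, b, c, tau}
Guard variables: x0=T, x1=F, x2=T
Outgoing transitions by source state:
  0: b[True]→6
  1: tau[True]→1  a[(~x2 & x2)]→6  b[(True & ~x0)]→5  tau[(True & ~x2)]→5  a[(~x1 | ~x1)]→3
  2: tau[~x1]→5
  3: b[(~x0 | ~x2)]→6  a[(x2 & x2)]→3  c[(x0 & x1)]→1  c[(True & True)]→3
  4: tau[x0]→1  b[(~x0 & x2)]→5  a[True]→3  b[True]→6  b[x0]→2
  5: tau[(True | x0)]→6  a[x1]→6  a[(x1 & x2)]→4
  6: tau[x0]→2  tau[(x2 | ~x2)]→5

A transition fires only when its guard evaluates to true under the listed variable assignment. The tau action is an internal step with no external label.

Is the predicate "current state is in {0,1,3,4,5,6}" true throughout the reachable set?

Answer: INVARIANT VIOLATED at state 2

Trace:
Allowed set {0,1,3,4,5,6}
R = {0,2,5,6}
  0: safe
  2: outside
  5: safe
  6: safe
reach 2 via b·tau — violates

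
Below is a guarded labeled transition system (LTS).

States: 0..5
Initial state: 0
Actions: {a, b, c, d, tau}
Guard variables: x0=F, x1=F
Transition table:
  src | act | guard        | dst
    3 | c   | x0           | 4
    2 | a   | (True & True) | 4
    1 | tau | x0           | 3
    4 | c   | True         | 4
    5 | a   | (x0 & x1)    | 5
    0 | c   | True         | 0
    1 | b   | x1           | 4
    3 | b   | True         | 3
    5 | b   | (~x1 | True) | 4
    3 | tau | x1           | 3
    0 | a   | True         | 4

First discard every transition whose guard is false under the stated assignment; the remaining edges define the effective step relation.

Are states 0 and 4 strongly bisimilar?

Refine partition for ~:
  round 0: {{0,1,2,3,4,5}}
  round 1: {{0},{1},{2},{3,5},{4}}
  round 2: {{0},{1},{2},{3},{4},{5}}
Fixed point at round 3; 6 class(es).
[0]={0}  [4]={4}

Answer: NOT BISIMILAR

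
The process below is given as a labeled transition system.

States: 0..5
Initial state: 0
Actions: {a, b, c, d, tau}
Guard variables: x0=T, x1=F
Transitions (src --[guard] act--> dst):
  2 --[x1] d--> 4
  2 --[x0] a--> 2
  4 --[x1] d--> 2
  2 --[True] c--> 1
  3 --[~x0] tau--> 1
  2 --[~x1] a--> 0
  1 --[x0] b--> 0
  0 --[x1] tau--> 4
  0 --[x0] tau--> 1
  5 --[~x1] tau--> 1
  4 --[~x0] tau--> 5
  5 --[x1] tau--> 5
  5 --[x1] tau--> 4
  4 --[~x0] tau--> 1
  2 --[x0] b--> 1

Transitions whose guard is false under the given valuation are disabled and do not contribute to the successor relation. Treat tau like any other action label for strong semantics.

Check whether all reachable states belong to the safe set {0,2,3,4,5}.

Allowed set {0,2,3,4,5}
Reachable = {0,1}
  0: ok
  1: outside
witness against invariant: tau → 1

Answer: INVARIANT VIOLATED at state 1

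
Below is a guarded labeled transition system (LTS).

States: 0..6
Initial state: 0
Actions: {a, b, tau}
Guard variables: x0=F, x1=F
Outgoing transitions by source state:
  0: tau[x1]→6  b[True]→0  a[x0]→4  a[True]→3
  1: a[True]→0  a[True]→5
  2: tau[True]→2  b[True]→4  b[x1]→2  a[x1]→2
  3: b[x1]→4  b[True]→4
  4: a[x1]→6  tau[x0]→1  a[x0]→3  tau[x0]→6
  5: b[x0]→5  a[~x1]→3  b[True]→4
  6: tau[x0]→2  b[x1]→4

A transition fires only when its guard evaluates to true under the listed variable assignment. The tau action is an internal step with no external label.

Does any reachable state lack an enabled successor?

Reachable = {0,3,4}
  0: a→3  b→0  [deg 2]
  3: b→4  [deg 1]
  4: ∅  [deadlock]
trace reaching 4: a·b

Answer: DEADLOCK at state 4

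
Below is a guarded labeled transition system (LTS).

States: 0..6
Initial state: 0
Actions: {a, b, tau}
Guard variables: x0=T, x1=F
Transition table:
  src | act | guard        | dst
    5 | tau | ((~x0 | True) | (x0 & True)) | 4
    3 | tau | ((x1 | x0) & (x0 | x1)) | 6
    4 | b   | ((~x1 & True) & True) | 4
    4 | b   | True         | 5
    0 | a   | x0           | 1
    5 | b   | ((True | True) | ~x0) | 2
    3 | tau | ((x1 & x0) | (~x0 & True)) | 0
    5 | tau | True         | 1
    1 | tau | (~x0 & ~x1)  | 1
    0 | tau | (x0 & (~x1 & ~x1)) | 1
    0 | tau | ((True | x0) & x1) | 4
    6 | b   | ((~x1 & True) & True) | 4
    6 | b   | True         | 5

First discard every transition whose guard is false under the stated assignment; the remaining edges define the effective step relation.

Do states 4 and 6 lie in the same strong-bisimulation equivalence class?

Answer: BISIMILAR

Analysis:
Refine partition for ~:
  P[0] = {{0,1,2,3,4,5,6}}
  P[1] = {{0},{1,2},{3},{4,6},{5}}
5 equivalence class(es) (converged in 2)
4∈{4,6}, 6∈{4,6}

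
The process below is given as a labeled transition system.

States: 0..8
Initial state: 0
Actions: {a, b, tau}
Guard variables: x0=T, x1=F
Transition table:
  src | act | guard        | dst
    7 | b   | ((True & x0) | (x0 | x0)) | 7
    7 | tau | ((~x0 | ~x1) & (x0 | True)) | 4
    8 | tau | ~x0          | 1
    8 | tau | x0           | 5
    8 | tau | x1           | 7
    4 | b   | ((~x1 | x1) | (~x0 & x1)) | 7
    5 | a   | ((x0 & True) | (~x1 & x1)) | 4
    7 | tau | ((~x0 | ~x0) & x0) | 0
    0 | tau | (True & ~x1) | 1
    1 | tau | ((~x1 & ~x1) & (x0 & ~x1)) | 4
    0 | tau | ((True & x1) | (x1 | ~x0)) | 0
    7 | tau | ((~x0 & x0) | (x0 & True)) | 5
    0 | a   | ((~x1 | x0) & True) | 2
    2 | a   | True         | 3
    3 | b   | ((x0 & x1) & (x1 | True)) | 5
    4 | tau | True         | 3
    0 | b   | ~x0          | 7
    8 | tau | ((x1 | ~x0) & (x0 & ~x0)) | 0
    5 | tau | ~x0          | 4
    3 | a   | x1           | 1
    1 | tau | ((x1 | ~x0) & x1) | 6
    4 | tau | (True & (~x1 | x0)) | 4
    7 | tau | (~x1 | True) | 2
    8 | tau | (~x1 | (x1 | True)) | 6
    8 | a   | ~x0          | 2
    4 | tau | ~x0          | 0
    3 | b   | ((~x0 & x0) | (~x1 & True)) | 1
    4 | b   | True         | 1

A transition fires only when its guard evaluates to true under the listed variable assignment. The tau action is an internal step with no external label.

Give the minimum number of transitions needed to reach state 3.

Answer: 2

Working:
BFS to 3:
  Layer 0: {0}
  Layer 1: {1,2}
  Layer 2: {3,4}
3 enters at depth 2; path a·a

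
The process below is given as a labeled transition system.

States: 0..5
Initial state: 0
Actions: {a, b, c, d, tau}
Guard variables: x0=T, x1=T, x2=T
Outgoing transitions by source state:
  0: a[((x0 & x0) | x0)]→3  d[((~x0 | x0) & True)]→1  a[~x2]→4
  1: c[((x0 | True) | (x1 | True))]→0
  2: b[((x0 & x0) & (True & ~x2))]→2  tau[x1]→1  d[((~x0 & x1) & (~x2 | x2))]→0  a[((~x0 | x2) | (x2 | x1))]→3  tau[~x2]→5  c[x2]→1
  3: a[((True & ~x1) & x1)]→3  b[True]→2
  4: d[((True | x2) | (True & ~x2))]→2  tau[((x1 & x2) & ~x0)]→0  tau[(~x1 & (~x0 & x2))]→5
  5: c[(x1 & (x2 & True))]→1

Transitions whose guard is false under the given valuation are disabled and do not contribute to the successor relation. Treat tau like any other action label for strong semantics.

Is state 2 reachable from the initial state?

After dropping false guards: 9 live edges.
L0 = {0}
L1 = {1,3}  total {0,1,3}
L2 = {2}  total {0,1,2,3}
R = {0,1,2,3}
Path to 2: a·b

Answer: REACHABLE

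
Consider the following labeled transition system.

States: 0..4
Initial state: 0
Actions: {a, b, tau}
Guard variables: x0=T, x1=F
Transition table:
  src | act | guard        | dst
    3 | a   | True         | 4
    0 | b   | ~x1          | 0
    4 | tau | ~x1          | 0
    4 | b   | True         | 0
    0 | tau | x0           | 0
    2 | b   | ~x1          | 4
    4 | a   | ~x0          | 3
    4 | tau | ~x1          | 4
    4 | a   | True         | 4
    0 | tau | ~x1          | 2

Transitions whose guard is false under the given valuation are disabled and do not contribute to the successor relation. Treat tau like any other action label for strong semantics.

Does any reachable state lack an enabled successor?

R = {0,2,4}
  0: b→0  tau→0  tau→2  [deg 3]
  2: b→4  [deg 1]
  4: a→4  b→0  tau→0  tau→4  [deg 4]

Answer: DEADLOCK-FREE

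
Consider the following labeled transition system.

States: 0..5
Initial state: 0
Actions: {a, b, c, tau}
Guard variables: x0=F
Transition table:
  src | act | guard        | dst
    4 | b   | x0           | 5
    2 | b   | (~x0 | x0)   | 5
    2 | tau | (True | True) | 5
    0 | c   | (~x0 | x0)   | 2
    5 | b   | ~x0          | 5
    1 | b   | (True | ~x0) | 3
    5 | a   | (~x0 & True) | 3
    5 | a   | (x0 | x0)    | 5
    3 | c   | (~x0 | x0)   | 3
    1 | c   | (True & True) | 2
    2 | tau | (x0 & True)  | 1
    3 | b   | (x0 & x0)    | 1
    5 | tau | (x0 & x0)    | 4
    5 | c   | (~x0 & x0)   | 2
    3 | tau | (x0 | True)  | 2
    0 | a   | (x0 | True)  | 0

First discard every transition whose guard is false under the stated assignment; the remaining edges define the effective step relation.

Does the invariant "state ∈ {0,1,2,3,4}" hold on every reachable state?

Answer: INVARIANT VIOLATED at state 5

Working:
Safe = {0,1,2,3,4}
Reachable = {0,2,3,5}
  0: safe
  2: safe
  3: safe
  5: outside
witness against invariant: c·b → 5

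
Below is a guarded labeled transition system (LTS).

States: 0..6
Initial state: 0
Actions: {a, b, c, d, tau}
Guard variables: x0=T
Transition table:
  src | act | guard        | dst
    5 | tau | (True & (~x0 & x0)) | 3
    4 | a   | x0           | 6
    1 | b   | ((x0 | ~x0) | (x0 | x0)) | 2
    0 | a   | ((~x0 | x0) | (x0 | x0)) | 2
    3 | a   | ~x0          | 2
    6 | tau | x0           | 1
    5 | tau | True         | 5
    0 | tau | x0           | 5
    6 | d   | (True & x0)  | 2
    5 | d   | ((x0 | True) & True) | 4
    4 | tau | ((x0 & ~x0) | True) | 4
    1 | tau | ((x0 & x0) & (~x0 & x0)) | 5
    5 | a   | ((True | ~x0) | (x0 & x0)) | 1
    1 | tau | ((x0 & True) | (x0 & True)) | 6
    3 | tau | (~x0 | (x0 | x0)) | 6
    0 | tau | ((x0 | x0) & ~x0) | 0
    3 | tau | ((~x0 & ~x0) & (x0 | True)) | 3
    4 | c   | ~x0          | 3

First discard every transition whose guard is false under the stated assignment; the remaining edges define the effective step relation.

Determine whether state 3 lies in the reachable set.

Answer: UNREACHABLE

Working:
After dropping false guards: 12 live edges.
depth 0: {0}
depth 1: {2,5}  total {0,2,5}
depth 2: {1,4}  total {0,1,2,4,5}
depth 3: {6}  total {0,1,2,4,5,6}
R = {0,1,2,4,5,6}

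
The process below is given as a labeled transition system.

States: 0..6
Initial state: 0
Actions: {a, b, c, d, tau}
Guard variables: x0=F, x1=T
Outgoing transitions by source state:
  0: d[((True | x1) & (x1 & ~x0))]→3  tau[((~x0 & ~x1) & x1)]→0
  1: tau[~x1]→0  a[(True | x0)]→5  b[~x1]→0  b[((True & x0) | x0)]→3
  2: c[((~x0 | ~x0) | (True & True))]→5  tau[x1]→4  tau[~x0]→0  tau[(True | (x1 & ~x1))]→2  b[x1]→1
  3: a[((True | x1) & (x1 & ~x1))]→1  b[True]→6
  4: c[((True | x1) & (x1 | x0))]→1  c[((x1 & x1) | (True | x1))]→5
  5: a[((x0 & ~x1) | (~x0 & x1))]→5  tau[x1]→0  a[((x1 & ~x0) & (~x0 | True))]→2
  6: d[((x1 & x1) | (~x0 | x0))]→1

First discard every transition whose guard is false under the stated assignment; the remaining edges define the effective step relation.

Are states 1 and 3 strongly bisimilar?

Refine partition for ~:
  P[0] = {{0,1,2,3,4,5,6}}
  P[1] = {{0,6},{1},{2},{3},{4},{5}}
  P[2] = {{0},{1},{2},{3},{4},{5},{6}}
stable after 3 split(s): 7 block(s)
class of 1: {1}; class of 3: {3}

Answer: NOT BISIMILAR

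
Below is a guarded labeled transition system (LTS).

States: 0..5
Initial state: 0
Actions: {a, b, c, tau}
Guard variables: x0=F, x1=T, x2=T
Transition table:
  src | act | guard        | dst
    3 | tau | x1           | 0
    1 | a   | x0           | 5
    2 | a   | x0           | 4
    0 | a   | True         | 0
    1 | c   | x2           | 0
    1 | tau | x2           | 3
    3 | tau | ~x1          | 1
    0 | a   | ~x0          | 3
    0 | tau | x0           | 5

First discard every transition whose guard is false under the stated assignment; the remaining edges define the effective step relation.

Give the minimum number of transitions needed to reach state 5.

Answer: UNREACHABLE

Working:
BFS to 5:
  L0 = {0}
  L1 = {3}
5 never appears.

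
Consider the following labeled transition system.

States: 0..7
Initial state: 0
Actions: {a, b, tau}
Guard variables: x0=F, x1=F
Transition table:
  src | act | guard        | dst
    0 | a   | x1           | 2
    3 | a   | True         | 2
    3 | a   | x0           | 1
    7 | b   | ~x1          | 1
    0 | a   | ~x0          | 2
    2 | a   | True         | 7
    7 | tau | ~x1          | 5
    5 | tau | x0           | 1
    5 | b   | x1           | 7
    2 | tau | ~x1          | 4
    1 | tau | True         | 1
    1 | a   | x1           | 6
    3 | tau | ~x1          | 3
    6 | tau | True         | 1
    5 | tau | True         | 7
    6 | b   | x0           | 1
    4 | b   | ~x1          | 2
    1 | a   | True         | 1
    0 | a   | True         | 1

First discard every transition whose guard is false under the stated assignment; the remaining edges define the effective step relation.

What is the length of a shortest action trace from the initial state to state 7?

Layered search for 7:
  L0 = {0}
  L1 = {1,2}
  L2 = {4,7}
depth(7)=2, e.g. a·a

Answer: 2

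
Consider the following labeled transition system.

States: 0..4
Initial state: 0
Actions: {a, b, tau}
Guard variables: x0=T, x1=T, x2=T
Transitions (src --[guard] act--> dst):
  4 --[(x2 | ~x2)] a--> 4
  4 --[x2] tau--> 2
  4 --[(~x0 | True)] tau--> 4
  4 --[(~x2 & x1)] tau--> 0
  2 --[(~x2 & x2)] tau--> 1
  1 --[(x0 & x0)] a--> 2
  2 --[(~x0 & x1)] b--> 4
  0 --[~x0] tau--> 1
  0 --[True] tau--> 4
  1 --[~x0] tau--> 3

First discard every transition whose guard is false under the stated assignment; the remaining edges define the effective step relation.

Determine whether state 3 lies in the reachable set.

Answer: UNREACHABLE

Trace:
Guard filter leaves 5 enabled edge(s).
Layer 0: {0}
Layer 1: {4}  now seen {0,4}
Layer 2: {2}  now seen {0,2,4}
Reachable = {0,2,4}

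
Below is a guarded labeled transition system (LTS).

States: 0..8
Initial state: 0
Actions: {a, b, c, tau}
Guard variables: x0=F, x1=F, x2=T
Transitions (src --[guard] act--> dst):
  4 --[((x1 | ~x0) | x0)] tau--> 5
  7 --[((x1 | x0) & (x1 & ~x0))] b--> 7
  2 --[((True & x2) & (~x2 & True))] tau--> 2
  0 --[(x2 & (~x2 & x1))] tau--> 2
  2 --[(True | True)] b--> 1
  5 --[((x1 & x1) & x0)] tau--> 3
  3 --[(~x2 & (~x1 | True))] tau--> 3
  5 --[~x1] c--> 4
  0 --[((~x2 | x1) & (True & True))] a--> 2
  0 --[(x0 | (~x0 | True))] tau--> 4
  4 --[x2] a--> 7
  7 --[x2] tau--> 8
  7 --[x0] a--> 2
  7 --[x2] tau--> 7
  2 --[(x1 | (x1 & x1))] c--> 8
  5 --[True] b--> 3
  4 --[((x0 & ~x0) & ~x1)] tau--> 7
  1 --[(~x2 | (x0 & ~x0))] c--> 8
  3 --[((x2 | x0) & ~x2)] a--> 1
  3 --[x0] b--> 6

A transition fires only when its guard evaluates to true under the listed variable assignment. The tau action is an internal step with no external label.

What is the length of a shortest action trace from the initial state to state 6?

BFS to 6:
  L0 = {0}
  L1 = {4}
  L2 = {5,7}
  L3 = {3,8}
6 never appears.

Answer: UNREACHABLE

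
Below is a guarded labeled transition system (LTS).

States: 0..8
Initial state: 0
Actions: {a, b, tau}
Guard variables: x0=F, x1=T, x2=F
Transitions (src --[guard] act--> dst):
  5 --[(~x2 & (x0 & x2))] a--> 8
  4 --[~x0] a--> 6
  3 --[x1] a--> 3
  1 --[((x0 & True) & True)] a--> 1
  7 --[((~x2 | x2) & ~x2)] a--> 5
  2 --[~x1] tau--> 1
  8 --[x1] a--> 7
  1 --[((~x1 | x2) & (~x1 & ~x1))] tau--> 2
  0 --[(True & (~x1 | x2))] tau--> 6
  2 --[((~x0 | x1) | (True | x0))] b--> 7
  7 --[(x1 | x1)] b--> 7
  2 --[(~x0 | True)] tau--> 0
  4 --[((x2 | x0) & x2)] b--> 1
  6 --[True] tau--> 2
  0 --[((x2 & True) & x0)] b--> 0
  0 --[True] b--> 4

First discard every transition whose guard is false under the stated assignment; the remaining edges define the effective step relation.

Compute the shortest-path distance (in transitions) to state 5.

Answer: 5

Trace:
Breadth-first toward 5:
  depth 0: {0}
  depth 1: {4}
  depth 2: {6}
  depth 3: {2}
  depth 4: {7}
  depth 5: {5}
depth(5)=5, e.g. b·a·tau·b·a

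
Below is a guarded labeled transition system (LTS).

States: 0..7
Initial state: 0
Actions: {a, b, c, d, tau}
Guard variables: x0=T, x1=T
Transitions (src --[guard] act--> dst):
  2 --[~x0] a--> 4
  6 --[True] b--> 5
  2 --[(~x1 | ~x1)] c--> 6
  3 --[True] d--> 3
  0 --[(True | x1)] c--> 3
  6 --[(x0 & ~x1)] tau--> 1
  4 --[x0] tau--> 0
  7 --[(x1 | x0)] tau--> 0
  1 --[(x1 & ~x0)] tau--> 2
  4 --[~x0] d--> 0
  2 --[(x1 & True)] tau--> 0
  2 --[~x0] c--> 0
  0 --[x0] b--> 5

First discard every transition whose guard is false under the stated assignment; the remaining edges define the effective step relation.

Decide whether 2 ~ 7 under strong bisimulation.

Answer: BISIMILAR

Analysis:
Refine partition for ~:
  π0 = {{0,1,2,3,4,5,6,7}}
  π1 = {{0},{1,5},{2,4,7},{3},{6}}
Fixed point at round 2; 5 class(es).
[2]={2,4,7}  [7]={2,4,7}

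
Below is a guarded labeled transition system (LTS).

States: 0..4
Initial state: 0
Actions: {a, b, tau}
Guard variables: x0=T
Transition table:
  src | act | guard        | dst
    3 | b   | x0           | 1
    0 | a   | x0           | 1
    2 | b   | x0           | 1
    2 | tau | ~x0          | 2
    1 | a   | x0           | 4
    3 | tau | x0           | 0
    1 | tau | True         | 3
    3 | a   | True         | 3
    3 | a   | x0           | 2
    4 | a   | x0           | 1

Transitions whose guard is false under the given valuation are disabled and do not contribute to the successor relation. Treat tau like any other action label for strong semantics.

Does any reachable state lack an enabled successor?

Reachable = {0,1,2,3,4}
  0: a→1  [deg 1]
  1: a→4  tau→3  [deg 2]
  2: b→1  [deg 1]
  3: a→2  a→3  b→1  tau→0  [deg 4]
  4: a→1  [deg 1]

Answer: DEADLOCK-FREE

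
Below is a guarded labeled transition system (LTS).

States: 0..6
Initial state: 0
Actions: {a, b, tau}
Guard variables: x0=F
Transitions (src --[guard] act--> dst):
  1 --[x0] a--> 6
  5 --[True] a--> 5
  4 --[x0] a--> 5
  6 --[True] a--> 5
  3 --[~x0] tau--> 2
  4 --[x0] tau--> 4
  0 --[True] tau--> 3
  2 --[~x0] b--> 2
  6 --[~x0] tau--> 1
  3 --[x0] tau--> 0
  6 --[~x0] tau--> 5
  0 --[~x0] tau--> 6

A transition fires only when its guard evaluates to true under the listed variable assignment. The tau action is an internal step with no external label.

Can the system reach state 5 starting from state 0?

Answer: REACHABLE

Analysis:
After dropping false guards: 8 live edges.
Layer 0: {0}
Layer 1: {3,6}  cumulative {0,3,6}
Layer 2: {1,2,5}  cumulative {0,1,2,3,5,6}
Reachable = {0,1,2,3,5,6}
trace reaching 5: tau·a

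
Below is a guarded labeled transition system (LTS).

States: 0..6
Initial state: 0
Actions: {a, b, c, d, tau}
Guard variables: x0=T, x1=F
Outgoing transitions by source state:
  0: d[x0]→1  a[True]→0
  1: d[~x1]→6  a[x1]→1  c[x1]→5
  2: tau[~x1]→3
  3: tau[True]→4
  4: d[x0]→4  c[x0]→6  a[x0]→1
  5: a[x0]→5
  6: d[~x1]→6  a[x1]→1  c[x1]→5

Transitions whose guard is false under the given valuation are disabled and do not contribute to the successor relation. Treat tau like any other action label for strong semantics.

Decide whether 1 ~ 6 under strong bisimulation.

Answer: BISIMILAR

Trace:
Bisimulation quotient by refinement:
  π0 = {{0,1,2,3,4,5,6}}
  π1 = {{0},{1,6},{2,3},{4},{5}}
  π2 = {{0},{1,6},{2},{3},{4},{5}}
6 equivalence class(es) (converged in 3)
[1]={1,6}  [6]={1,6}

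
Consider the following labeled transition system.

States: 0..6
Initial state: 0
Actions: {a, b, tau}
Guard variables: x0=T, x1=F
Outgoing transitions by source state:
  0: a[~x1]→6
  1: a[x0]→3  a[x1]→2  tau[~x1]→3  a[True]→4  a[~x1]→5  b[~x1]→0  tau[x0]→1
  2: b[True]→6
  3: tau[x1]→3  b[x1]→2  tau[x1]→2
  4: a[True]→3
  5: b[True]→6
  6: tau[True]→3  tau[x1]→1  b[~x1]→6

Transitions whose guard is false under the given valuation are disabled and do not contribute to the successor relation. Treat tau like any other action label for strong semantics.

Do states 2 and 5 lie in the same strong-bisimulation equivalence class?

Answer: BISIMILAR

Working:
Bisimulation quotient by refinement:
  π0 = {{0,1,2,3,4,5,6}}
  π1 = {{0,4},{1},{2,5},{3},{6}}
  π2 = {{0},{1},{2,5},{3},{4},{6}}
Fixed point at round 3; 6 class(es).
2∈{2,5}, 5∈{2,5}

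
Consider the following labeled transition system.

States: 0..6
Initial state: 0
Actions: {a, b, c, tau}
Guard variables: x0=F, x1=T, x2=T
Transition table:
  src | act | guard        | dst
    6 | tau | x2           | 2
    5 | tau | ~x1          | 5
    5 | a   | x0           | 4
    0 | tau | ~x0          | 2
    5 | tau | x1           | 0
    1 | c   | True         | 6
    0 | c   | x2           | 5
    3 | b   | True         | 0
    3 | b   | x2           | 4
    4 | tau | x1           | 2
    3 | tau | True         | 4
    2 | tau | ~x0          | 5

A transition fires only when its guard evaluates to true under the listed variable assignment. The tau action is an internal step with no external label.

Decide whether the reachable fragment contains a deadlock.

Answer: DEADLOCK-FREE

Trace:
R = {0,2,5}
  0: c→5  tau→2  [2 exit(s)]
  2: tau→5  [1 exit(s)]
  5: tau→0  [1 exit(s)]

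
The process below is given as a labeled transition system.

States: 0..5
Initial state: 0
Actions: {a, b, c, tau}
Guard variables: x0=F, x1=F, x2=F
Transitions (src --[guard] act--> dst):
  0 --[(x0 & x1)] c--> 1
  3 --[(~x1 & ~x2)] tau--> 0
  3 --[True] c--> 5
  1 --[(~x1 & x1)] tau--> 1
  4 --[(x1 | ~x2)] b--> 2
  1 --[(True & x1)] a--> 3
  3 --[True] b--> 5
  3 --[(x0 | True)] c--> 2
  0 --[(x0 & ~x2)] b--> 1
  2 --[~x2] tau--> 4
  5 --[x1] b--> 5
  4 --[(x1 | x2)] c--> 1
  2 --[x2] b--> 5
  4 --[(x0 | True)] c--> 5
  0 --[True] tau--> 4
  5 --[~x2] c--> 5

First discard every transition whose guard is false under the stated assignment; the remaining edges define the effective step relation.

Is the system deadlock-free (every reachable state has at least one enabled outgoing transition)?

Answer: DEADLOCK-FREE

Working:
Reachable = {0,2,4,5}
  0: tau→4  [1 exit(s)]
  2: tau→4  [1 exit(s)]
  4: b→2  c→5  [2 exit(s)]
  5: c→5  [1 exit(s)]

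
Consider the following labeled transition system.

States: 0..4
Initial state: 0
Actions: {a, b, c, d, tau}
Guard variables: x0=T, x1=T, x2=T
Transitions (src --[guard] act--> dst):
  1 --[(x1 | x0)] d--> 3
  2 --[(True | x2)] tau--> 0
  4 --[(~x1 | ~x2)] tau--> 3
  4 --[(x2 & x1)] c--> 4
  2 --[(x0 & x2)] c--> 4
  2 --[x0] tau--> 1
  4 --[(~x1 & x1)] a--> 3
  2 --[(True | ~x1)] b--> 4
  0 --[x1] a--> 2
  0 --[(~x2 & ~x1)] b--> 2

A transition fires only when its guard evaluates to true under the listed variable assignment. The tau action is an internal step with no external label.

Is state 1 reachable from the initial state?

Answer: REACHABLE

Working:
After dropping false guards: 7 live edges.
depth 0: {0}
depth 1: {2}  now seen {0,2}
depth 2: {1,4}  now seen {0,1,2,4}
depth 3: {3}  now seen {0,1,2,3,4}
Reachable = {0,1,2,3,4}
trace reaching 1: a·tau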